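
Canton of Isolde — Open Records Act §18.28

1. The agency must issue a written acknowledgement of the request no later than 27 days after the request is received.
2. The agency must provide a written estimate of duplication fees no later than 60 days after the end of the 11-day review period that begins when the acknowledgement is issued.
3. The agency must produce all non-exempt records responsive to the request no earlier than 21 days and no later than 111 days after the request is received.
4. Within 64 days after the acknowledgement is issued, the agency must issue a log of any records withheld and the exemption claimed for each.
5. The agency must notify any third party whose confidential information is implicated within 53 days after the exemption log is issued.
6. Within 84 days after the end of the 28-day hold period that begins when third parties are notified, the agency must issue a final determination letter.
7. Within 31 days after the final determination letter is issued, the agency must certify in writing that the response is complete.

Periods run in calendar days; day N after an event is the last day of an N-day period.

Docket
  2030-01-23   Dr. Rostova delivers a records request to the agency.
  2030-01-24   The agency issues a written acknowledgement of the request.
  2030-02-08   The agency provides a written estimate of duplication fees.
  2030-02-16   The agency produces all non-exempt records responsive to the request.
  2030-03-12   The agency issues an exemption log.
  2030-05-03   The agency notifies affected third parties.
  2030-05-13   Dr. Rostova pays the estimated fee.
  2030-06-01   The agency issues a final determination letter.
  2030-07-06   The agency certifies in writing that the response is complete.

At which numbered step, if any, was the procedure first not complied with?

Step 7

Step 1 — counting 27 days from 2030-01-23 (when the request is received) gives a deadline of 2030-02-19; done 2030-01-24 — timely.
Step 2 — counting 60 days from 2030-02-04 (end of the 11-day review period, which began when the acknowledgement is issued on 2030-01-24) gives a deadline of 2030-04-05; 2030-02-08 is within that limit.
Step 3 — 21 and 111 days from 2030-01-23 (when the request is received) are 2030-02-13 and 2030-05-14 respectively; done 2030-02-16, which is between those dates.
Step 4 — counting 64 days from 2030-01-24 (when the acknowledgement is issued) gives a deadline of 2030-03-29; completed 2030-03-12, before the deadline.
Step 5 — counting 53 days from 2030-03-12 (when the exemption log is issued) gives a deadline of 2030-05-04; done 2030-05-03 — timely.
Step 6 — counting 84 days from 2030-05-31 (end of the 28-day hold period, which began when third parties are notified on 2030-05-03) gives a deadline of 2030-08-23; done 2030-06-01 — timely.
Step 7 — counting 31 days from 2030-06-01 (when the final determination letter is issued) gives a deadline of 2030-07-02; not done until 2030-07-06, 4 days after the deadline.
No need to go further; step 7 was not satisfied.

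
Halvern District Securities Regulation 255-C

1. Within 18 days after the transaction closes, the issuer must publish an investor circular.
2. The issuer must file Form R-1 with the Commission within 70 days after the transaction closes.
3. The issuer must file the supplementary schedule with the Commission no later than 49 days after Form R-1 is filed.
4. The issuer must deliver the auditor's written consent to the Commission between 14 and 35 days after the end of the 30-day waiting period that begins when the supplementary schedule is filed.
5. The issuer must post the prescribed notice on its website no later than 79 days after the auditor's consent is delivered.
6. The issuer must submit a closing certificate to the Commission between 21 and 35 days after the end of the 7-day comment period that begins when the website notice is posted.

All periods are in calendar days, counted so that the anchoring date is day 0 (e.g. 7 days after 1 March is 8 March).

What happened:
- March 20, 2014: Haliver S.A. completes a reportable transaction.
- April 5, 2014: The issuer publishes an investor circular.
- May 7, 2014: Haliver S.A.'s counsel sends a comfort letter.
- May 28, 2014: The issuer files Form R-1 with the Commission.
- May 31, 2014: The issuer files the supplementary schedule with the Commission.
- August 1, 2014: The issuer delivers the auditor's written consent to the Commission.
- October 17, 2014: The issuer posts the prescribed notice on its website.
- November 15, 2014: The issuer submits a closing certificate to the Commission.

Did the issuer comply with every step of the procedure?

Yes

(1) due by March 20, 2014 + 18 days = April 7, 2014; done April 5, 2014 — timely.
(2) due by March 20, 2014 + 70 days = May 29, 2014; done May 28, 2014 — timely.
(3) due by May 28, 2014 + 49 days = July 16, 2014; completed May 31, 2014, before the deadline.
(4) the permitted window runs from June 30, 2014 + 14 = July 14, 2014 to June 30, 2014 + 35 = August 4, 2014; done August 1, 2014, which is between those dates.
(5) due by August 1, 2014 + 79 days = October 19, 2014; October 17, 2014 is within that limit.
(6) the permitted window runs from October 24, 2014 + 21 = November 14, 2014 to October 24, 2014 + 35 = November 28, 2014; done November 15, 2014, which is between those dates.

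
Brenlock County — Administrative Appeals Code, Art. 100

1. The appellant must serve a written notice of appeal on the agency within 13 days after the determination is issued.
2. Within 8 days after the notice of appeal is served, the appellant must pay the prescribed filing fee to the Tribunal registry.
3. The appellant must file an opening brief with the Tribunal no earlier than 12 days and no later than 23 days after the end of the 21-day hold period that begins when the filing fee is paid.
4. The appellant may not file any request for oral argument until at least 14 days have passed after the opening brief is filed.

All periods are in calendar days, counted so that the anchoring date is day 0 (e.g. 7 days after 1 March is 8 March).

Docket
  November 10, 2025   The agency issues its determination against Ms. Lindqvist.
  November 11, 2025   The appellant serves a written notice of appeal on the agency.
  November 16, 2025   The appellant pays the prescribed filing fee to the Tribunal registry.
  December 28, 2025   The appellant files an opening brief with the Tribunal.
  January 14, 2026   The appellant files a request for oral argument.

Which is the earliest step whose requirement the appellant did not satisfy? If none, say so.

None — every step was satisfied

Step 1 — counting 13 days from November 10, 2025 (when the determination is issued) gives a deadline of November 23, 2025; completed November 11, 2025, before the deadline.
Step 2 — counting 8 days from November 11, 2025 (when the notice of appeal is served) gives a deadline of November 19, 2025; done November 16, 2025 — timely.
Step 3 — 12 and 23 days from December 7, 2025 (end of the 21-day hold period, which began when the filing fee is paid on November 16, 2025) are December 19, 2025 and December 30, 2025 respectively; December 28, 2025 falls inside that range.
Step 4 — must wait 14 days from December 28, 2025 (when the opening brief is filed), so not before January 11, 2026; January 14, 2026 is on or after that date.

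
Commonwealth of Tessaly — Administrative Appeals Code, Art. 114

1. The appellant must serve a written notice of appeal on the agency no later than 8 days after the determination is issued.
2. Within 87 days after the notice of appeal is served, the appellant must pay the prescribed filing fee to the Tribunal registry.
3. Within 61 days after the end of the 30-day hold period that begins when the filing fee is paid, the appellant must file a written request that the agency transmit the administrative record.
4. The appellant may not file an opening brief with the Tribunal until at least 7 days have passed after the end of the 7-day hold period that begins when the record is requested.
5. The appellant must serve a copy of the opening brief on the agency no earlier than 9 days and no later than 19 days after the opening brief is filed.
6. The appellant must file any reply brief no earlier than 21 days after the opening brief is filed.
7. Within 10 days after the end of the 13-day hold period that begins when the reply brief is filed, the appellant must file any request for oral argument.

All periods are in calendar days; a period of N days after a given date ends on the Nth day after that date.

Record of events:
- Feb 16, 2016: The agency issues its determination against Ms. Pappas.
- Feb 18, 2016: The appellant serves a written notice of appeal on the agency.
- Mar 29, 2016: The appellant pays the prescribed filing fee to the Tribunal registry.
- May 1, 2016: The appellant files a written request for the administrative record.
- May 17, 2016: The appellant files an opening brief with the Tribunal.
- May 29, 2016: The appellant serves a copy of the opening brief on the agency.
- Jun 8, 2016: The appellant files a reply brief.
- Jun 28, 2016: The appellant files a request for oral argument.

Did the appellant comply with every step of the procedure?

Yes

Step 1: 8 days after Feb 16, 2016 (when the determination is issued) is Feb 24, 2016; done Feb 18, 2016 — timely.
Step 2: 87 days after Feb 18, 2016 (when the notice of appeal is served) is May 15, 2016; done Mar 29, 2016 — timely.
Step 3: 61 days after Apr 28, 2016 (end of the 30-day hold period, which began when the filing fee is paid on Mar 29, 2016) is Jun 28, 2016; done May 1, 2016 — timely.
Step 4: the earliest permitted date is 7 days after May 8, 2016 (end of the 7-day hold period, which began when the record is requested on May 1, 2016), i.e. May 15, 2016; done May 17, 2016 — permitted.
Step 5: the window is 9–19 days after May 17, 2016 (when the opening brief is filed), so May 26, 2016 through Jun 5, 2016; May 29, 2016 falls inside that range.
Step 6: the earliest permitted date is 21 days after May 17, 2016 (when the opening brief is filed), i.e. Jun 7, 2016; Jun 8, 2016 is on or after that date.
Step 7: 10 days after Jun 21, 2016 (end of the 13-day hold period, which began when the reply brief is filed on Jun 8, 2016) is Jul 1, 2016; Jun 28, 2016 is within that limit.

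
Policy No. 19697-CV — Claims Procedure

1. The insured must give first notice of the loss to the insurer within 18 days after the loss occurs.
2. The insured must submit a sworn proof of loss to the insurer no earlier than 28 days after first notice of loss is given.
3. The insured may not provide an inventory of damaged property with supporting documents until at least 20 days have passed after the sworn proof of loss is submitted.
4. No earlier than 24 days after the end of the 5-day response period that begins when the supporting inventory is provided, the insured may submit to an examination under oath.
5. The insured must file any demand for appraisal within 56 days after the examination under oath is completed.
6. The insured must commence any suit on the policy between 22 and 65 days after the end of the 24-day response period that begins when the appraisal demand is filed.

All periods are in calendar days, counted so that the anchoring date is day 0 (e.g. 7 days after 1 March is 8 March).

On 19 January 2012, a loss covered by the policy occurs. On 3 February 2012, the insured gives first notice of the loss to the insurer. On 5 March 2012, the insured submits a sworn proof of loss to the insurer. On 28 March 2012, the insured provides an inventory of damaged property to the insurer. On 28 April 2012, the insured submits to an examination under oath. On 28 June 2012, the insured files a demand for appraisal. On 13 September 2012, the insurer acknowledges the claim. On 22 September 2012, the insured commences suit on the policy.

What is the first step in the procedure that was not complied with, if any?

Step 5

Step 1 — counting 18 days from 19 January 2012 (when the loss occurs) gives a deadline of 6 February 2012; 3 February 2012 is within that limit.
Step 2 — must wait 28 days from 3 February 2012 (when first notice of loss is given), so not before 2 March 2012; done 5 March 2012, after the minimum wait.
Step 3 — must wait 20 days from 5 March 2012 (when the sworn proof of loss is submitted), so not before 25 March 2012; done 28 March 2012, after the minimum wait.
Step 4 — must wait 24 days from 2 April 2012 (end of the 5-day response period, which began when the supporting inventory is provided on 28 March 2012), so not before 26 April 2012; done 28 April 2012 — permitted.
Step 5 — counting 56 days from 28 April 2012 (when the examination under oath is completed) gives a deadline of 23 June 2012; done 28 June 2012 — 5 days late.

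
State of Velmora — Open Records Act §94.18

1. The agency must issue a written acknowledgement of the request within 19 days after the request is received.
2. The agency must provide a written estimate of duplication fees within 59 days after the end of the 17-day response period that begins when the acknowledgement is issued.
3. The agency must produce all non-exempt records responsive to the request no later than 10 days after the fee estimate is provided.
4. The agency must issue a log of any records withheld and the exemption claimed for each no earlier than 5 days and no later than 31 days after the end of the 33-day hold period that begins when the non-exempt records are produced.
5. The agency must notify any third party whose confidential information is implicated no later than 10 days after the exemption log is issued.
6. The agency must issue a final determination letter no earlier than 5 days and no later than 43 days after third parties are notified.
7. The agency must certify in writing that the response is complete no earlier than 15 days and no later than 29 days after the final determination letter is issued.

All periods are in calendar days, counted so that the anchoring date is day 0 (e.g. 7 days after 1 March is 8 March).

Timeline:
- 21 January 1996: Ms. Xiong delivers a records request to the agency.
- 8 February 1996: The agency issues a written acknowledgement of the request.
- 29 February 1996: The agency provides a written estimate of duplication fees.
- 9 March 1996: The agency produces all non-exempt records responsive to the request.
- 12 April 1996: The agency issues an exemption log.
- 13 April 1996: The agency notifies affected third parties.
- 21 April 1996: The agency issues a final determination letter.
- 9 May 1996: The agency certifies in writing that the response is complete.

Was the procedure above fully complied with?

No

Step 1 — counting 19 days from 21 January 1996 (when the request is received) gives a deadline of 9 February 1996; done 8 February 1996 — timely.
Step 2 — counting 59 days from 25 February 1996 (end of the 17-day response period, which began when the acknowledgement is issued on 8 February 1996) gives a deadline of 24 April 1996; completed 29 February 1996, before the deadline.
Step 3 — counting 10 days from 29 February 1996 (when the fee estimate is provided) gives a deadline of 10 March 1996; completed 9 March 1996, before the deadline.
Step 4 — 5 and 31 days from 11 April 1996 (end of the 33-day hold period, which began when the non-exempt records are produced on 9 March 1996) are 16 April 1996 and 12 May 1996 respectively; done 12 April 1996 — 4 days before the window opened.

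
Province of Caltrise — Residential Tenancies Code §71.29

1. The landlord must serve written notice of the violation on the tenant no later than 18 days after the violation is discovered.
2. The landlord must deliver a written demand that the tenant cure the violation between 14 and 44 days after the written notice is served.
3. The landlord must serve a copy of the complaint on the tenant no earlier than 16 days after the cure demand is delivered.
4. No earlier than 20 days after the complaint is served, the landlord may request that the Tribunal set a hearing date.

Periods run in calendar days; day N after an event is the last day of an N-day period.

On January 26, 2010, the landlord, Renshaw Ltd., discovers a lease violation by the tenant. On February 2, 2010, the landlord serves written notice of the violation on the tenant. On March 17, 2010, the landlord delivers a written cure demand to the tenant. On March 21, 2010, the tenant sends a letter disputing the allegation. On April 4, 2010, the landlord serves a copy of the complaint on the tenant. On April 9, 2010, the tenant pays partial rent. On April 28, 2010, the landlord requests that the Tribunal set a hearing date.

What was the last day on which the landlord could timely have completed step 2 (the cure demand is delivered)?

March 18, 2010

Step 2 runs from February 2, 2010, when the written notice is served. The window is 14–44 days after February 2, 2010; it closes on March 18, 2010.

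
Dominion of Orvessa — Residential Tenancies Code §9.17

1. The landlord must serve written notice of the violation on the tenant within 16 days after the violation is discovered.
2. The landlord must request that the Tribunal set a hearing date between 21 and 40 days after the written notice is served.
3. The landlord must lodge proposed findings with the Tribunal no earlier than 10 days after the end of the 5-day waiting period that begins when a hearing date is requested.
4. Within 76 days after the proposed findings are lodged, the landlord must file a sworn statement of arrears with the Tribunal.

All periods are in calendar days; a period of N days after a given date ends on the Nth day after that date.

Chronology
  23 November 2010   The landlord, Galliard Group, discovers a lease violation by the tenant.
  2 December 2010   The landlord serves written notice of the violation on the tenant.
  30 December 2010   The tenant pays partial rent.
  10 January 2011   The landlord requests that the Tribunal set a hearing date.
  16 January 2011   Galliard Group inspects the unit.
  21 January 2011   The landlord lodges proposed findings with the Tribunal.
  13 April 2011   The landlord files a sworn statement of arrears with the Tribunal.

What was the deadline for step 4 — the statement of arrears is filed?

Step 4 runs from 21 January 2011, when the proposed findings are lodged. 76 days after 21 January 2011 is 7 April 2011.

7 April 2011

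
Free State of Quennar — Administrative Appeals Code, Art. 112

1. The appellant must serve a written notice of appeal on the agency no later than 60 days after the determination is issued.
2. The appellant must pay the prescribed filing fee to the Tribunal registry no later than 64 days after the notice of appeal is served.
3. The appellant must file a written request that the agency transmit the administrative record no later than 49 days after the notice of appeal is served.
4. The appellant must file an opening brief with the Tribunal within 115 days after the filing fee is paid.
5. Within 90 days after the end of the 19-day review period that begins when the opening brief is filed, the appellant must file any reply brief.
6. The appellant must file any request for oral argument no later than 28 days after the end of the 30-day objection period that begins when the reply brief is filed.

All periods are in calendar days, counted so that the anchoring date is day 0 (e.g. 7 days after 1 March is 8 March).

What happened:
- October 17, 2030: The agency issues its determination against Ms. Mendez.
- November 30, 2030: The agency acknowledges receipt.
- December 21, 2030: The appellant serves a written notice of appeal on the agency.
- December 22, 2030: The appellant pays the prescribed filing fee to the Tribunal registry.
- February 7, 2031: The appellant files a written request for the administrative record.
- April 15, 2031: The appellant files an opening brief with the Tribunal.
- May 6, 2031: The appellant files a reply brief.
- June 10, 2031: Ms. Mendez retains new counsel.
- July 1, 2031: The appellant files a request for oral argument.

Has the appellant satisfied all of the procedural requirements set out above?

(1) due by October 17, 2030 + 60 days = December 16, 2030; December 21, 2030 misses that deadline by 5 days.
That is the first point of non-compliance.

No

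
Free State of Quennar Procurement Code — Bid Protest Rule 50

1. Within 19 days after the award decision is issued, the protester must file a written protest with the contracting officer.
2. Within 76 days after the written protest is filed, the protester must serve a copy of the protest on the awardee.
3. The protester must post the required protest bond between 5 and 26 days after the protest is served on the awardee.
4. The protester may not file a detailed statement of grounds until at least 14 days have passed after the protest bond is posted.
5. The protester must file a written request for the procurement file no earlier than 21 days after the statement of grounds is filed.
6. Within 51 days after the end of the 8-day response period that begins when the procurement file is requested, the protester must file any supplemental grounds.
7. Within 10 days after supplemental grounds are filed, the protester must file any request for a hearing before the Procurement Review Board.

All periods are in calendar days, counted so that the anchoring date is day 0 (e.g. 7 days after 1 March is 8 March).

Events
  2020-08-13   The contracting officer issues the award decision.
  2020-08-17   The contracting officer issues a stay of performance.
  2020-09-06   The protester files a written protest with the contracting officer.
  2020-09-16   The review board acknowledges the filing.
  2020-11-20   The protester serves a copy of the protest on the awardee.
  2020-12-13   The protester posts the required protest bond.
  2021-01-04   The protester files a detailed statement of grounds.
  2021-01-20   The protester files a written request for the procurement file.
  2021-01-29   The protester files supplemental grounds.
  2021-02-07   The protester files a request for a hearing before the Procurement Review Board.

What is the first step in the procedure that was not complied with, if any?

(1) due by 2020-08-13 + 19 days = 2020-09-01; 2020-09-06 misses that deadline by 5 days.
That is the first point of non-compliance.

Step 1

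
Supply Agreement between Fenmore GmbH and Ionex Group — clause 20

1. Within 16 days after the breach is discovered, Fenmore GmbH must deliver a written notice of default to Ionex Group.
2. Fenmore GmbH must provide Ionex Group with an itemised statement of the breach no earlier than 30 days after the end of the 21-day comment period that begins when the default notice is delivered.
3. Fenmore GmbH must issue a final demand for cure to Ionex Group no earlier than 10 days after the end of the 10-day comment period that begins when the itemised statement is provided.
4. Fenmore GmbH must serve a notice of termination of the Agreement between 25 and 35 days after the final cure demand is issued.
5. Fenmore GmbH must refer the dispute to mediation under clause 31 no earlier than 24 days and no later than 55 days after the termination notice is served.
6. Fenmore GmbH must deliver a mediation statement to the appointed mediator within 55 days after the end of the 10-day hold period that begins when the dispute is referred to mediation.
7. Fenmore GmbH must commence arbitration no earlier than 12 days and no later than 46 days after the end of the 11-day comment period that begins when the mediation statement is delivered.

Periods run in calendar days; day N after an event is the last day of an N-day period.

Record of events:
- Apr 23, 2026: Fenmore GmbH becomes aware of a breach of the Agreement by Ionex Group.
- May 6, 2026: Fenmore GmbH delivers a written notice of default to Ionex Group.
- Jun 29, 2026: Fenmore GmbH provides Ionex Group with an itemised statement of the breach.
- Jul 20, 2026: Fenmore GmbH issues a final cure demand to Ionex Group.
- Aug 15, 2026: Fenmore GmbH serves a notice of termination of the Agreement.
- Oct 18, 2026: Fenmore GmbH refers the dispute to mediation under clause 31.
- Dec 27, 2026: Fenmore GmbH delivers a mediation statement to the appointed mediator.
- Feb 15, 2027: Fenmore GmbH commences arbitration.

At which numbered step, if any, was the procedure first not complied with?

Step 5

Step 1: 16 days after Apr 23, 2026 (when the breach is discovered) is May 9, 2026; May 6, 2026 is within that limit.
Step 2: the earliest permitted date is 30 days after May 27, 2026 (end of the 21-day comment period, which began when the default notice is delivered on May 6, 2026), i.e. Jun 26, 2026; done Jun 29, 2026 — permitted.
Step 3: the earliest permitted date is 10 days after Jul 9, 2026 (end of the 10-day comment period, which began when the itemised statement is provided on Jun 29, 2026), i.e. Jul 19, 2026; done Jul 20, 2026, after the minimum wait.
Step 4: the window is 25–35 days after Jul 20, 2026 (when the final cure demand is issued), so Aug 14, 2026 through Aug 24, 2026; done Aug 15, 2026, which is between those dates.
Step 5: the window is 24–55 days after Aug 15, 2026 (when the termination notice is served), so Sep 8, 2026 through Oct 9, 2026; Oct 18, 2026 is 9 days past the end of the window.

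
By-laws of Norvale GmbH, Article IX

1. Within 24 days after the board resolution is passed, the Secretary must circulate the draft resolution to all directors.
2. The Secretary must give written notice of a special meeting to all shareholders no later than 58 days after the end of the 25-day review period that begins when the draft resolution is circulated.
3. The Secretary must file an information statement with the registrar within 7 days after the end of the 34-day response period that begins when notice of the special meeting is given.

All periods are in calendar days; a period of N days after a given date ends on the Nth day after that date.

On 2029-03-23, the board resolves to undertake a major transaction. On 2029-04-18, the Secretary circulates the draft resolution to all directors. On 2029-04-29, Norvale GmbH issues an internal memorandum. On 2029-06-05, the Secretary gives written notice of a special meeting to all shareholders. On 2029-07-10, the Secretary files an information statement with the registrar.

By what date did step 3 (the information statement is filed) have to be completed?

Notice of the special meeting is given on 2029-06-05; the 34-day response period therefore ends 2029-07-09, and step 3 runs from that date. 7 days after 2029-07-09 is 2029-07-16.

2029-07-16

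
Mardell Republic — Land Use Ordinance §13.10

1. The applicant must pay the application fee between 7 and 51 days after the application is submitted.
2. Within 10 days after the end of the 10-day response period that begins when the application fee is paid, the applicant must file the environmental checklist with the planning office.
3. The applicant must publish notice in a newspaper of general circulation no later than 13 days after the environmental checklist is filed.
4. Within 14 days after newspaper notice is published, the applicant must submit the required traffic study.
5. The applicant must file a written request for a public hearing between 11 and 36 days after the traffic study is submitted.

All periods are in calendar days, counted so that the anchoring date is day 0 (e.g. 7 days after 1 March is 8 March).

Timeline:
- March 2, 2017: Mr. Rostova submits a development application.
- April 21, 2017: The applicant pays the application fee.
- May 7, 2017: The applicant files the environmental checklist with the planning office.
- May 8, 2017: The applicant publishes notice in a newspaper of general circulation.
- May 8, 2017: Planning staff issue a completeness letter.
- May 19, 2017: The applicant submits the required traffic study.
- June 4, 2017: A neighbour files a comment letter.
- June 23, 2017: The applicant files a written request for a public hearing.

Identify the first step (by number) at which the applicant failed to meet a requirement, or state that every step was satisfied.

Step 1: the window is 7–51 days after March 2, 2017 (when the application is submitted), so March 9, 2017 through April 22, 2017; done April 21, 2017, which is between those dates.
Step 2: 10 days after May 1, 2017 (end of the 10-day response period, which began when the application fee is paid on April 21, 2017) is May 11, 2017; done May 7, 2017 — timely.
Step 3: 13 days after May 7, 2017 (when the environmental checklist is filed) is May 20, 2017; May 8, 2017 is within that limit.
Step 4: 14 days after May 8, 2017 (when newspaper notice is published) is May 22, 2017; done May 19, 2017 — timely.
Step 5: the window is 11–36 days after May 19, 2017 (when the traffic study is submitted), so May 30, 2017 through June 24, 2017; June 23, 2017 falls inside that range.

None — every step was satisfied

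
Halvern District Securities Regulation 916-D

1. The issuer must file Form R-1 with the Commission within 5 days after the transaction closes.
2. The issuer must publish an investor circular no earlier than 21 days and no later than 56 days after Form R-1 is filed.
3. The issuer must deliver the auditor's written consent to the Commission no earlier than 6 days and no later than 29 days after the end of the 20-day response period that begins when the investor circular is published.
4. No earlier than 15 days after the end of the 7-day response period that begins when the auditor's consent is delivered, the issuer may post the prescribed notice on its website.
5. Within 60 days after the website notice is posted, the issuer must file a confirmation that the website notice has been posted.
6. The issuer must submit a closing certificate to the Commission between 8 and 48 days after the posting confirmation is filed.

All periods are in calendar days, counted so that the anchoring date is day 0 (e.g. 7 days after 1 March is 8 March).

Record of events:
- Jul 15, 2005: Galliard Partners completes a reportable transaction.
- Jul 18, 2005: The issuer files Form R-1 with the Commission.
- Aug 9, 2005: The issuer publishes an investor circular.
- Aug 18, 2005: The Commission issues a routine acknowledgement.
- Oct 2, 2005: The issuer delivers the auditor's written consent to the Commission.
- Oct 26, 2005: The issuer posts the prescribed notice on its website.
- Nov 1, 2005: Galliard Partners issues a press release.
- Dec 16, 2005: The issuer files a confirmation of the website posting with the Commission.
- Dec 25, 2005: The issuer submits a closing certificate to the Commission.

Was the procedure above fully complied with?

No

Step 1 — counting 5 days from Jul 15, 2005 (when the transaction closes) gives a deadline of Jul 20, 2005; done Jul 18, 2005 — timely.
Step 2 — 21 and 56 days from Jul 18, 2005 (when Form R-1 is filed) are Aug 8, 2005 and Sep 12, 2005 respectively; done Aug 9, 2005, which is between those dates.
Step 3 — 6 and 29 days from Aug 29, 2005 (end of the 20-day response period, which began when the investor circular is published on Aug 9, 2005) are Sep 4, 2005 and Sep 27, 2005 respectively; done Oct 2, 2005 — 5 days after the window closed.
The procedure was therefore not followed at step 3.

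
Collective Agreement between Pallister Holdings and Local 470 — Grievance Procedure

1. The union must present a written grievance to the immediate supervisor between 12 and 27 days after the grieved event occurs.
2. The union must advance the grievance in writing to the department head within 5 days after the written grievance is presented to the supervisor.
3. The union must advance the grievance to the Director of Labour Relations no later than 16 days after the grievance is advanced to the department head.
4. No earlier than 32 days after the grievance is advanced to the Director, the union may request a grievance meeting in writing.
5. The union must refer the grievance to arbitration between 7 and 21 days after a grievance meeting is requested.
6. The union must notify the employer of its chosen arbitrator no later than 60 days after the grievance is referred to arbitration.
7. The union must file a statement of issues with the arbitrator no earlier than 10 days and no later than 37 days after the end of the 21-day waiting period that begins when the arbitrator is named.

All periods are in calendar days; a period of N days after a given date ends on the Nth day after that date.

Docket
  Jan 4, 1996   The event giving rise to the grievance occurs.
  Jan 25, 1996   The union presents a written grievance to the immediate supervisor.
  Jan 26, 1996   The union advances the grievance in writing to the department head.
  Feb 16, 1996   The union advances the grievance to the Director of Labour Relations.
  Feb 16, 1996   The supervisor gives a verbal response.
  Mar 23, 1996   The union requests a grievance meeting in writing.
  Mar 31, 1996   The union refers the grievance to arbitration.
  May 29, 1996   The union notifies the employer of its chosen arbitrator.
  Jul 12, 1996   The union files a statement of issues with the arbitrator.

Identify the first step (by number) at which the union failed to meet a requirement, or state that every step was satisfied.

(1) the permitted window runs from Jan 4, 1996 + 12 = Jan 16, 1996 to Jan 4, 1996 + 27 = Jan 31, 1996; done Jan 25, 1996, which is between those dates.
(2) due by Jan 25, 1996 + 5 days = Jan 30, 1996; completed Jan 26, 1996, before the deadline.
(3) due by Jan 26, 1996 + 16 days = Feb 11, 1996; Feb 16, 1996 misses that deadline by 5 days.
Later steps need not be reached.

Step 3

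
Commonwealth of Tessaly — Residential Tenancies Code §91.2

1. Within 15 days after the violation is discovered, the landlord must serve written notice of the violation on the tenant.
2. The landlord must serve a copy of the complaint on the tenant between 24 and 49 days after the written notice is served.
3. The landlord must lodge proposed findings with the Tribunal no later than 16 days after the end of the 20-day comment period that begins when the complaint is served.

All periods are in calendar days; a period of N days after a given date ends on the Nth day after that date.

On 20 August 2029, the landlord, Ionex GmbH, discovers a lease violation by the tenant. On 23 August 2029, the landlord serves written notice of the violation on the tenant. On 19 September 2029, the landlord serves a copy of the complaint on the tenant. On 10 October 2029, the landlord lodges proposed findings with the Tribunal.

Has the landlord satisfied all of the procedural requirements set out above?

Yes

Step 1 — counting 15 days from 20 August 2029 (when the violation is discovered) gives a deadline of 4 September 2029; 23 August 2029 is within that limit.
Step 2 — 24 and 49 days from 23 August 2029 (when the written notice is served) are 16 September 2029 and 11 October 2029 respectively; done 19 September 2029, which is between those dates.
Step 3 — counting 16 days from 9 October 2029 (end of the 20-day comment period, which began when the complaint is served on 19 September 2029) gives a deadline of 25 October 2029; done 10 October 2029 — timely.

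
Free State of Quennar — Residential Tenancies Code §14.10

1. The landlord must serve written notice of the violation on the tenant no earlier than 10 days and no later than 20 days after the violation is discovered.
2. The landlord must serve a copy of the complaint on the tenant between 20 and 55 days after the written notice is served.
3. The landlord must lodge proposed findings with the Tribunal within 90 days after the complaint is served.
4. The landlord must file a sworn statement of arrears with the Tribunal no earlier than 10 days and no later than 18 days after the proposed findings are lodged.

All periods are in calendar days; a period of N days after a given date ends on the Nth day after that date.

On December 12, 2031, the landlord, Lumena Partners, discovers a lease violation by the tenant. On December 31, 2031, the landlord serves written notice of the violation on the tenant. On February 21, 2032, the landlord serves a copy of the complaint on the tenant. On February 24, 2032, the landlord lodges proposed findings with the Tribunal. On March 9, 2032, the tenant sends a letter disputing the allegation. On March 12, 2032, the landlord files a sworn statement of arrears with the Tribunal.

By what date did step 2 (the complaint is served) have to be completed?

Step 2 runs from December 31, 2031, when the written notice is served. The window is 20–55 days after December 31, 2031; it closes on February 24, 2032.

February 24, 2032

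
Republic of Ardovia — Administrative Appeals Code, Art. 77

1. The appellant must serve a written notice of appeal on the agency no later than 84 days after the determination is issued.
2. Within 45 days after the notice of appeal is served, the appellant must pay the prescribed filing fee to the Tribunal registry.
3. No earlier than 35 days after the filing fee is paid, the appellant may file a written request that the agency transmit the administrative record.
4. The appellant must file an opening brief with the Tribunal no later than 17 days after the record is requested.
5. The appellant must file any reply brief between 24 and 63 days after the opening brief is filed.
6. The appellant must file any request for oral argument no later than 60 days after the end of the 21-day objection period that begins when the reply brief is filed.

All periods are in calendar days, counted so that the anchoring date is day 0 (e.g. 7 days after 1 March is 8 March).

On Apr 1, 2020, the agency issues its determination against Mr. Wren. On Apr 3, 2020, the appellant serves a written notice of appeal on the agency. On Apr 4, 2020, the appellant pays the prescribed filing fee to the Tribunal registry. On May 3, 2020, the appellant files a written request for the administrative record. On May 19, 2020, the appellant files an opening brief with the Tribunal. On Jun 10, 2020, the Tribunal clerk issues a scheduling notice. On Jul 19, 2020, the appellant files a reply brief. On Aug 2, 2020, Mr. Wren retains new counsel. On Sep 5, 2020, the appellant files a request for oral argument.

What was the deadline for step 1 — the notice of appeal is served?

Jun 24, 2020

Step 1 runs from Apr 1, 2020, when the determination is issued. 84 days after Apr 1, 2020 is Jun 24, 2020.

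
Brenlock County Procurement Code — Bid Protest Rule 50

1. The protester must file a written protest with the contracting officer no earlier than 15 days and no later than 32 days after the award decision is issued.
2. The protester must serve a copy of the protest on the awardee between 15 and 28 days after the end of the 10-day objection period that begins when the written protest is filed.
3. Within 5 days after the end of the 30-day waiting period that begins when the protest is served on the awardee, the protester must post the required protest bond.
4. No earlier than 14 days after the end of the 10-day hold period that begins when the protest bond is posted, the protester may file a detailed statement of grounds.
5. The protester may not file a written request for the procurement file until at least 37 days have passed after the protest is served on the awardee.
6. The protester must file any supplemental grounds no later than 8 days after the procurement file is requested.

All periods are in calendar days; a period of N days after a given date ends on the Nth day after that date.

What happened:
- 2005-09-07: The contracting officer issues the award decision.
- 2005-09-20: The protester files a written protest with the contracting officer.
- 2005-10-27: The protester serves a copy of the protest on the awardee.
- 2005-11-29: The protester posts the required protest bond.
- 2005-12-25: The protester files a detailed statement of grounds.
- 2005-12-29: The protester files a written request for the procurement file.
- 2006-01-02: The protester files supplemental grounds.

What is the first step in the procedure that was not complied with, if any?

Step 1: the window is 15–32 days after 2005-09-07 (when the award decision is issued), so 2005-09-22 through 2005-10-09; done 2005-09-20 — 2 days before the window opened.

Step 1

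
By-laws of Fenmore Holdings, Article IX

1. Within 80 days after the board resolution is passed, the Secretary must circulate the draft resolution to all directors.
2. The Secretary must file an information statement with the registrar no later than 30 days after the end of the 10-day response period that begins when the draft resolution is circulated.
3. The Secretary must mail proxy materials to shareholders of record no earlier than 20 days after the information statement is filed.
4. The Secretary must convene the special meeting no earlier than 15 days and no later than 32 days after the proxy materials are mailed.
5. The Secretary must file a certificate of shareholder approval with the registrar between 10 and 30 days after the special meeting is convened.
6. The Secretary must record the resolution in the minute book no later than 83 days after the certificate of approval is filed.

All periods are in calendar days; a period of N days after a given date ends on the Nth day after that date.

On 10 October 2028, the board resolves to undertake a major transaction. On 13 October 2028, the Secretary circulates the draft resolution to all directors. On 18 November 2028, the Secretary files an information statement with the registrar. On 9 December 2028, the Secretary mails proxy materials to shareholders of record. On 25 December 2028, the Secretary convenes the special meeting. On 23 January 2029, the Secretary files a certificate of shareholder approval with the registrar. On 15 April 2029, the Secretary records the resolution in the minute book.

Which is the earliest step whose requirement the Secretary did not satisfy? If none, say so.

None — every step was satisfied

(1) due by 10 October 2028 + 80 days = 29 December 2028; completed 13 October 2028, before the deadline.
(2) due by 23 October 2028 + 30 days = 22 November 2028; done 18 November 2028 — timely.
(3) permitted from 18 November 2028 + 20 days = 8 December 2028 onward; 9 December 2028 is on or after that date.
(4) the permitted window runs from 9 December 2028 + 15 = 24 December 2028 to 9 December 2028 + 32 = 10 January 2029; done 25 December 2028, which is between those dates.
(5) the permitted window runs from 25 December 2028 + 10 = 4 January 2029 to 25 December 2028 + 30 = 24 January 2029; done 23 January 2029 — within the window.
(6) due by 23 January 2029 + 83 days = 16 April 2029; 15 April 2029 is within that limit.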